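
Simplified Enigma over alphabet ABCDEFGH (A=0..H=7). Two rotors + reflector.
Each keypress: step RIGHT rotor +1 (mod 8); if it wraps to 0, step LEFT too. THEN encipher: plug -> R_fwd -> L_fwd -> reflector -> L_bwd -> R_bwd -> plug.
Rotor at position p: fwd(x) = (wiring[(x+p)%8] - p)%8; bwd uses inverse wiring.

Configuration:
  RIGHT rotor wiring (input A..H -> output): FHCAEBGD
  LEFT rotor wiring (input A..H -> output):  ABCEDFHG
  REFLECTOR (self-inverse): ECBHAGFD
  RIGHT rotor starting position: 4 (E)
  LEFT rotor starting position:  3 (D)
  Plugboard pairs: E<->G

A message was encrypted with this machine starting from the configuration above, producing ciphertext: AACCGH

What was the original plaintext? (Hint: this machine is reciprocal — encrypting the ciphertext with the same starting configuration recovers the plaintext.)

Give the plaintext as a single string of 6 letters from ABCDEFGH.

Char 1 ('A'): step: R->5, L=3; A->plug->A->R->E->L->D->refl->H->L'->H->R'->H->plug->H
Char 2 ('A'): step: R->6, L=3; A->plug->A->R->A->L->B->refl->C->L'->C->R'->F->plug->F
Char 3 ('C'): step: R->7, L=3; C->plug->C->R->A->L->B->refl->C->L'->C->R'->G->plug->E
Char 4 ('C'): step: R->0, L->4 (L advanced); C->plug->C->R->C->L->D->refl->H->L'->A->R'->D->plug->D
Char 5 ('G'): step: R->1, L=4; G->plug->E->R->A->L->H->refl->D->L'->C->R'->G->plug->E
Char 6 ('H'): step: R->2, L=4; H->plug->H->R->F->L->F->refl->G->L'->G->R'->B->plug->B

Answer: HFEDEB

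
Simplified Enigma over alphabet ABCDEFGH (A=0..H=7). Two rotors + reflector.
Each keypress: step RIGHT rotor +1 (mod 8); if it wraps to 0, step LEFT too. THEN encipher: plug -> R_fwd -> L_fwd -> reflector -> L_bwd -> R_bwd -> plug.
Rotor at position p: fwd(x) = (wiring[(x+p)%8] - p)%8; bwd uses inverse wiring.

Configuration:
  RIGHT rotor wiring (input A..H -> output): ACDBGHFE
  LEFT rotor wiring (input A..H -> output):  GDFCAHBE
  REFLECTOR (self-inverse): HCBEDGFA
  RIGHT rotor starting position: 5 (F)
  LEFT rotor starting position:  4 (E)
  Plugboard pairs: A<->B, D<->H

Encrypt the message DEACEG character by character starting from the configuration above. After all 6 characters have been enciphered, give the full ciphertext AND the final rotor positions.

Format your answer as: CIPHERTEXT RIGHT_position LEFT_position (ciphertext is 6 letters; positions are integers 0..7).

Char 1 ('D'): step: R->6, L=4; D->plug->H->R->B->L->D->refl->E->L'->A->R'->G->plug->G
Char 2 ('E'): step: R->7, L=4; E->plug->E->R->C->L->F->refl->G->L'->H->R'->F->plug->F
Char 3 ('A'): step: R->0, L->5 (L advanced); A->plug->B->R->C->L->H->refl->A->L'->F->R'->G->plug->G
Char 4 ('C'): step: R->1, L=5; C->plug->C->R->A->L->C->refl->B->L'->D->R'->G->plug->G
Char 5 ('E'): step: R->2, L=5; E->plug->E->R->D->L->B->refl->C->L'->A->R'->H->plug->D
Char 6 ('G'): step: R->3, L=5; G->plug->G->R->H->L->D->refl->E->L'->B->R'->E->plug->E
Final: ciphertext=GFGGDE, RIGHT=3, LEFT=5

Answer: GFGGDE 3 5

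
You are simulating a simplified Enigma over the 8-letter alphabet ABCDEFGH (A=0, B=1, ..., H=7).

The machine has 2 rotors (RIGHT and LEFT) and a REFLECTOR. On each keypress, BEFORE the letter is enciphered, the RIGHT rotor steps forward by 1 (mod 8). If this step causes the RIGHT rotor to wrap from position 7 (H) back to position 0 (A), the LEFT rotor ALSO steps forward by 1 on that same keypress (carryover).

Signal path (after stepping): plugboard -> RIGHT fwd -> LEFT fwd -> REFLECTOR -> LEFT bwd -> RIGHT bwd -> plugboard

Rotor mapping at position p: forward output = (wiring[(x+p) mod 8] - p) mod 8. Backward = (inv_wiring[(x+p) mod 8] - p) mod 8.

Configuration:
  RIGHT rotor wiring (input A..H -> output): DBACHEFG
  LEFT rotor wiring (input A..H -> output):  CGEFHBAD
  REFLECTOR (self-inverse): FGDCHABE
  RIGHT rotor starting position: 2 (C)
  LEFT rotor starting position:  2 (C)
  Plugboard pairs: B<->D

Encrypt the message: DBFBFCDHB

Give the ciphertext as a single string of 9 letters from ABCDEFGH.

Answer: HHAABHHBA

Derivation:
Char 1 ('D'): step: R->3, L=2; D->plug->B->R->E->L->G->refl->B->L'->F->R'->H->plug->H
Char 2 ('B'): step: R->4, L=2; B->plug->D->R->C->L->F->refl->A->L'->G->R'->H->plug->H
Char 3 ('F'): step: R->5, L=2; F->plug->F->R->D->L->H->refl->E->L'->H->R'->A->plug->A
Char 4 ('B'): step: R->6, L=2; B->plug->D->R->D->L->H->refl->E->L'->H->R'->A->plug->A
Char 5 ('F'): step: R->7, L=2; F->plug->F->R->A->L->C->refl->D->L'->B->R'->D->plug->B
Char 6 ('C'): step: R->0, L->3 (L advanced); C->plug->C->R->A->L->C->refl->D->L'->G->R'->H->plug->H
Char 7 ('D'): step: R->1, L=3; D->plug->B->R->H->L->B->refl->G->L'->C->R'->H->plug->H
Char 8 ('H'): step: R->2, L=3; H->plug->H->R->H->L->B->refl->G->L'->C->R'->D->plug->B
Char 9 ('B'): step: R->3, L=3; B->plug->D->R->C->L->G->refl->B->L'->H->R'->A->plug->A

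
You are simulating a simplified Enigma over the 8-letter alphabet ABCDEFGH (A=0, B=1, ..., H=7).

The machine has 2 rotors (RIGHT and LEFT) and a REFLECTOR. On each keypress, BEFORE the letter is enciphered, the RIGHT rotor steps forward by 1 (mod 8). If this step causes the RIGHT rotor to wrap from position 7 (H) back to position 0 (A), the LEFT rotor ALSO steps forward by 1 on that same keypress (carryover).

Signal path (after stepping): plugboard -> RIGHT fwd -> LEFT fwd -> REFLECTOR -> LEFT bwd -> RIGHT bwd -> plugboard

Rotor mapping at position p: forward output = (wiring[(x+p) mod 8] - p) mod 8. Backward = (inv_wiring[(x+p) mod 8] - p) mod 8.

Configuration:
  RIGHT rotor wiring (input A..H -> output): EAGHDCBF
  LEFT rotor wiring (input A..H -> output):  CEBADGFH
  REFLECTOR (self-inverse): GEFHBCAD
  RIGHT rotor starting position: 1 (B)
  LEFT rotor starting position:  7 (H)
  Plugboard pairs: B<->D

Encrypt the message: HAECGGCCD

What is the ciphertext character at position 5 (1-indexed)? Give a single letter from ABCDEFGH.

Char 1 ('H'): step: R->2, L=7; H->plug->H->R->G->L->H->refl->D->L'->B->R'->C->plug->C
Char 2 ('A'): step: R->3, L=7; A->plug->A->R->E->L->B->refl->E->L'->F->R'->G->plug->G
Char 3 ('E'): step: R->4, L=7; E->plug->E->R->A->L->A->refl->G->L'->H->R'->A->plug->A
Char 4 ('C'): step: R->5, L=7; C->plug->C->R->A->L->A->refl->G->L'->H->R'->D->plug->B
Char 5 ('G'): step: R->6, L=7; G->plug->G->R->F->L->E->refl->B->L'->E->R'->H->plug->H

H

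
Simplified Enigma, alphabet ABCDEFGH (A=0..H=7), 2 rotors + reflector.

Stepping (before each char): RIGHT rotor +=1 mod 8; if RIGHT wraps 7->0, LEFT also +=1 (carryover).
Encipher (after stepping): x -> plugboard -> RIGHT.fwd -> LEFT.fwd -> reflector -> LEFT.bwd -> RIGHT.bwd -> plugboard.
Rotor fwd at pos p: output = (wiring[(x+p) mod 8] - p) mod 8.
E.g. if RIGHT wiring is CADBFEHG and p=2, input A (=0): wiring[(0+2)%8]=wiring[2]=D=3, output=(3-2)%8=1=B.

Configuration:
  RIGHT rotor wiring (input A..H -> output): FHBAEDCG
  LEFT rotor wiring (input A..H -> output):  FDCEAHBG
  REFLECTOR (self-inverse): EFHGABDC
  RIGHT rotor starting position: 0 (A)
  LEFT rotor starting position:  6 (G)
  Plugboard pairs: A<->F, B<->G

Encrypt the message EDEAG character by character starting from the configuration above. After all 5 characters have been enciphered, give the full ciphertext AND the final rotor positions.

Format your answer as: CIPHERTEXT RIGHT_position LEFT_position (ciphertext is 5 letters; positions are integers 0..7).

Answer: FADGD 5 6

Derivation:
Char 1 ('E'): step: R->1, L=6; E->plug->E->R->C->L->H->refl->C->L'->G->R'->A->plug->F
Char 2 ('D'): step: R->2, L=6; D->plug->D->R->B->L->A->refl->E->L'->E->R'->F->plug->A
Char 3 ('E'): step: R->3, L=6; E->plug->E->R->D->L->F->refl->B->L'->H->R'->D->plug->D
Char 4 ('A'): step: R->4, L=6; A->plug->F->R->D->L->F->refl->B->L'->H->R'->B->plug->G
Char 5 ('G'): step: R->5, L=6; G->plug->B->R->F->L->G->refl->D->L'->A->R'->D->plug->D
Final: ciphertext=FADGD, RIGHT=5, LEFT=6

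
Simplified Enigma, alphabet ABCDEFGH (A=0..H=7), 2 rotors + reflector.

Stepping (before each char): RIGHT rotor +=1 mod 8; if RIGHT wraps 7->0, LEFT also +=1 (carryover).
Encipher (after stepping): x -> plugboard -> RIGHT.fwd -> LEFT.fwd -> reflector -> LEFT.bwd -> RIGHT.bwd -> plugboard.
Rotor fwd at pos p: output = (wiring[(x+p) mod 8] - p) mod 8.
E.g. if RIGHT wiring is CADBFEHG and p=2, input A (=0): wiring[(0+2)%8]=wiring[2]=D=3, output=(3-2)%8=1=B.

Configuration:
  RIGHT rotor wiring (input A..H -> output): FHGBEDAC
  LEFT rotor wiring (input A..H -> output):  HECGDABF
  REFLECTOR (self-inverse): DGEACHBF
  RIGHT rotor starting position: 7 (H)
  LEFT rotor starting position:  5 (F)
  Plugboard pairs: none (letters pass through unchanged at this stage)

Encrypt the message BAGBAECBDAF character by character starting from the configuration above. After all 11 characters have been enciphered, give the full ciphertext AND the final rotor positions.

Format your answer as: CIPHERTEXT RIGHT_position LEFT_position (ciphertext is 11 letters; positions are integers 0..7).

Answer: EGCAHBBHFCE 2 7

Derivation:
Char 1 ('B'): step: R->0, L->6 (L advanced); B->plug->B->R->H->L->C->refl->E->L'->E->R'->E->plug->E
Char 2 ('A'): step: R->1, L=6; A->plug->A->R->G->L->F->refl->H->L'->B->R'->G->plug->G
Char 3 ('G'): step: R->2, L=6; G->plug->G->R->D->L->G->refl->B->L'->C->R'->C->plug->C
Char 4 ('B'): step: R->3, L=6; B->plug->B->R->B->L->H->refl->F->L'->G->R'->A->plug->A
Char 5 ('A'): step: R->4, L=6; A->plug->A->R->A->L->D->refl->A->L'->F->R'->H->plug->H
Char 6 ('E'): step: R->5, L=6; E->plug->E->R->C->L->B->refl->G->L'->D->R'->B->plug->B
Char 7 ('C'): step: R->6, L=6; C->plug->C->R->H->L->C->refl->E->L'->E->R'->B->plug->B
Char 8 ('B'): step: R->7, L=6; B->plug->B->R->G->L->F->refl->H->L'->B->R'->H->plug->H
Char 9 ('D'): step: R->0, L->7 (L advanced); D->plug->D->R->B->L->A->refl->D->L'->D->R'->F->plug->F
Char 10 ('A'): step: R->1, L=7; A->plug->A->R->G->L->B->refl->G->L'->A->R'->C->plug->C
Char 11 ('F'): step: R->2, L=7; F->plug->F->R->A->L->G->refl->B->L'->G->R'->E->plug->E
Final: ciphertext=EGCAHBBHFCE, RIGHT=2, LEFT=7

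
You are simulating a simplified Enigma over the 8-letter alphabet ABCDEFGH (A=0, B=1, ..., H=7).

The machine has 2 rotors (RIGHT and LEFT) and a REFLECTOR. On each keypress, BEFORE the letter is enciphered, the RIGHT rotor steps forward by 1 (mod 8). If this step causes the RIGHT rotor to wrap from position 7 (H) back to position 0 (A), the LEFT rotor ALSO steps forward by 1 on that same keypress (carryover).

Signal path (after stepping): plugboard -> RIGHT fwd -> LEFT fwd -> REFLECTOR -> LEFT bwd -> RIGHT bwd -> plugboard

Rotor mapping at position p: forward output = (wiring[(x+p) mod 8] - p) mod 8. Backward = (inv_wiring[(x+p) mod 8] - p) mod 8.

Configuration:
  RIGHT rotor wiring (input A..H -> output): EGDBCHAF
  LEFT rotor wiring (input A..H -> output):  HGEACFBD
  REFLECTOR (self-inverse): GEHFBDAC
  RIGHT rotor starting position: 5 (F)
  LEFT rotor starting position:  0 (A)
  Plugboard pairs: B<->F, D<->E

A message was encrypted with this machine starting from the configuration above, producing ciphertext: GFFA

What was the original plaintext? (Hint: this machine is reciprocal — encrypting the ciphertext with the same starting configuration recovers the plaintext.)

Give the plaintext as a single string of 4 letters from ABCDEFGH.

Char 1 ('G'): step: R->6, L=0; G->plug->G->R->E->L->C->refl->H->L'->A->R'->D->plug->E
Char 2 ('F'): step: R->7, L=0; F->plug->B->R->F->L->F->refl->D->L'->H->R'->C->plug->C
Char 3 ('F'): step: R->0, L->1 (L advanced); F->plug->B->R->G->L->C->refl->H->L'->C->R'->E->plug->D
Char 4 ('A'): step: R->1, L=1; A->plug->A->R->F->L->A->refl->G->L'->H->R'->F->plug->B

Answer: ECDB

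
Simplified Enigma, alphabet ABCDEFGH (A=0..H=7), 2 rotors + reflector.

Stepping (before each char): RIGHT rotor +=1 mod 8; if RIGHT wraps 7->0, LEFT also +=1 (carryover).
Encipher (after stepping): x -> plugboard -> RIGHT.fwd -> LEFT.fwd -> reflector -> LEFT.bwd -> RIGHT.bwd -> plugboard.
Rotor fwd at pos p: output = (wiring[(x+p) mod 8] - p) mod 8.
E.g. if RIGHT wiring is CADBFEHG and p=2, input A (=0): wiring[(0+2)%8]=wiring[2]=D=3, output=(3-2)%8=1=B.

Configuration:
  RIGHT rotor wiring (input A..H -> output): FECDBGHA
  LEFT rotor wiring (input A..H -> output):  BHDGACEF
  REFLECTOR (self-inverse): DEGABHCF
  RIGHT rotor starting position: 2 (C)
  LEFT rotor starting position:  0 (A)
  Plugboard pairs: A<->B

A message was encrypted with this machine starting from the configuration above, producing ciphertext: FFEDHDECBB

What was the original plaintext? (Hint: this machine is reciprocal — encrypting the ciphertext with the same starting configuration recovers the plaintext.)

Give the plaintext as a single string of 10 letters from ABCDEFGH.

Char 1 ('F'): step: R->3, L=0; F->plug->F->R->C->L->D->refl->A->L'->E->R'->D->plug->D
Char 2 ('F'): step: R->4, L=0; F->plug->F->R->A->L->B->refl->E->L'->G->R'->G->plug->G
Char 3 ('E'): step: R->5, L=0; E->plug->E->R->H->L->F->refl->H->L'->B->R'->A->plug->B
Char 4 ('D'): step: R->6, L=0; D->plug->D->R->G->L->E->refl->B->L'->A->R'->H->plug->H
Char 5 ('H'): step: R->7, L=0; H->plug->H->R->A->L->B->refl->E->L'->G->R'->B->plug->A
Char 6 ('D'): step: R->0, L->1 (L advanced); D->plug->D->R->D->L->H->refl->F->L'->C->R'->C->plug->C
Char 7 ('E'): step: R->1, L=1; E->plug->E->R->F->L->D->refl->A->L'->H->R'->G->plug->G
Char 8 ('C'): step: R->2, L=1; C->plug->C->R->H->L->A->refl->D->L'->F->R'->E->plug->E
Char 9 ('B'): step: R->3, L=1; B->plug->A->R->A->L->G->refl->C->L'->B->R'->G->plug->G
Char 10 ('B'): step: R->4, L=1; B->plug->A->R->F->L->D->refl->A->L'->H->R'->H->plug->H

Answer: DGBHACGEGH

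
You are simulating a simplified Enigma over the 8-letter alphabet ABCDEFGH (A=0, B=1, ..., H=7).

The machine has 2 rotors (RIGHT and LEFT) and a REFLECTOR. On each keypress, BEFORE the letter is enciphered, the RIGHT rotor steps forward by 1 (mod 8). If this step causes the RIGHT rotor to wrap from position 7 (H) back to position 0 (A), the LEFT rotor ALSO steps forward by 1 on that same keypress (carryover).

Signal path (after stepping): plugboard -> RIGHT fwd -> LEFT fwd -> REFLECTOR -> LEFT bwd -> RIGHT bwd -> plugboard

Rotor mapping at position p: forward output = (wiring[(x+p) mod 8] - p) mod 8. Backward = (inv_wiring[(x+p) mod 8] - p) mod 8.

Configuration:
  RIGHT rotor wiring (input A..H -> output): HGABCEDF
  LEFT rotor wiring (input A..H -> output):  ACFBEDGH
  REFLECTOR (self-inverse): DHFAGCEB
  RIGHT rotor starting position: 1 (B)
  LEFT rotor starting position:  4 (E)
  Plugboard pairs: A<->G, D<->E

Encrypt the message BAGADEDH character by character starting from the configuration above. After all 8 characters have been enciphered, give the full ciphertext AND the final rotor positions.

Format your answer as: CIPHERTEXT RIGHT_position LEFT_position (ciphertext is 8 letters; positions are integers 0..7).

Answer: EEEHBGFC 1 5

Derivation:
Char 1 ('B'): step: R->2, L=4; B->plug->B->R->H->L->F->refl->C->L'->C->R'->D->plug->E
Char 2 ('A'): step: R->3, L=4; A->plug->G->R->D->L->D->refl->A->L'->A->R'->D->plug->E
Char 3 ('G'): step: R->4, L=4; G->plug->A->R->G->L->B->refl->H->L'->B->R'->D->plug->E
Char 4 ('A'): step: R->5, L=4; A->plug->G->R->E->L->E->refl->G->L'->F->R'->H->plug->H
Char 5 ('D'): step: R->6, L=4; D->plug->E->R->C->L->C->refl->F->L'->H->R'->B->plug->B
Char 6 ('E'): step: R->7, L=4; E->plug->D->R->B->L->H->refl->B->L'->G->R'->A->plug->G
Char 7 ('D'): step: R->0, L->5 (L advanced); D->plug->E->R->C->L->C->refl->F->L'->E->R'->F->plug->F
Char 8 ('H'): step: R->1, L=5; H->plug->H->R->G->L->E->refl->G->L'->A->R'->C->plug->C
Final: ciphertext=EEEHBGFC, RIGHT=1, LEFT=5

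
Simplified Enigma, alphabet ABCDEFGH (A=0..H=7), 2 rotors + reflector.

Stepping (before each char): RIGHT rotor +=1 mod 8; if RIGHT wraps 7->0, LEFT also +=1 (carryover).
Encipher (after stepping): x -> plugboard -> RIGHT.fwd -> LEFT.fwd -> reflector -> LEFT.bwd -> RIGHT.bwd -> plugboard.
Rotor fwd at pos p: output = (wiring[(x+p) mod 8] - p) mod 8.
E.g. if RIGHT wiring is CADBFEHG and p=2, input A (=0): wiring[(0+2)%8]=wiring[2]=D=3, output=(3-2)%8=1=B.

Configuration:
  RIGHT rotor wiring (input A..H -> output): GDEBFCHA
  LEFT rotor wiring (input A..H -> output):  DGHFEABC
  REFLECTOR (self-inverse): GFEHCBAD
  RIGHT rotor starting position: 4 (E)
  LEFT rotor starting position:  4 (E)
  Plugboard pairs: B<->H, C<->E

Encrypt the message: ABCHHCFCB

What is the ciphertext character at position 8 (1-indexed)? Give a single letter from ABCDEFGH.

Char 1 ('A'): step: R->5, L=4; A->plug->A->R->F->L->C->refl->E->L'->B->R'->D->plug->D
Char 2 ('B'): step: R->6, L=4; B->plug->H->R->E->L->H->refl->D->L'->G->R'->E->plug->C
Char 3 ('C'): step: R->7, L=4; C->plug->E->R->C->L->F->refl->B->L'->H->R'->B->plug->H
Char 4 ('H'): step: R->0, L->5 (L advanced); H->plug->B->R->D->L->G->refl->A->L'->G->R'->A->plug->A
Char 5 ('H'): step: R->1, L=5; H->plug->B->R->D->L->G->refl->A->L'->G->R'->F->plug->F
Char 6 ('C'): step: R->2, L=5; C->plug->E->R->F->L->C->refl->E->L'->B->R'->H->plug->B
Char 7 ('F'): step: R->3, L=5; F->plug->F->R->D->L->G->refl->A->L'->G->R'->A->plug->A
Char 8 ('C'): step: R->4, L=5; C->plug->E->R->C->L->F->refl->B->L'->E->R'->D->plug->D

D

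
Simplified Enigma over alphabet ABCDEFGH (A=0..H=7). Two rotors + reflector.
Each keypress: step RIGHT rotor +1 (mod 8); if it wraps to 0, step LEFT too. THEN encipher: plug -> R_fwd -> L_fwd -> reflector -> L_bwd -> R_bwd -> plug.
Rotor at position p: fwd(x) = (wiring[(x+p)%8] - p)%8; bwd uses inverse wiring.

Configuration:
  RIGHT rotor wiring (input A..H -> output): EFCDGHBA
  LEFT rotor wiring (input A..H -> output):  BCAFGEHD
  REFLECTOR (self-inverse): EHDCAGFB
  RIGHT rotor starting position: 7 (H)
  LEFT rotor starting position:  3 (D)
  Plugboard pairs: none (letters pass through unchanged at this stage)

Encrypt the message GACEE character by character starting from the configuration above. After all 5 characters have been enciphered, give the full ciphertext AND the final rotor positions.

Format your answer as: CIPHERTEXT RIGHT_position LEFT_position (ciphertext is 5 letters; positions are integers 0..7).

Char 1 ('G'): step: R->0, L->4 (L advanced); G->plug->G->R->B->L->A->refl->E->L'->G->R'->E->plug->E
Char 2 ('A'): step: R->1, L=4; A->plug->A->R->E->L->F->refl->G->L'->F->R'->D->plug->D
Char 3 ('C'): step: R->2, L=4; C->plug->C->R->E->L->F->refl->G->L'->F->R'->D->plug->D
Char 4 ('E'): step: R->3, L=4; E->plug->E->R->F->L->G->refl->F->L'->E->R'->C->plug->C
Char 5 ('E'): step: R->4, L=4; E->plug->E->R->A->L->C->refl->D->L'->C->R'->A->plug->A
Final: ciphertext=EDDCA, RIGHT=4, LEFT=4

Answer: EDDCA 4 4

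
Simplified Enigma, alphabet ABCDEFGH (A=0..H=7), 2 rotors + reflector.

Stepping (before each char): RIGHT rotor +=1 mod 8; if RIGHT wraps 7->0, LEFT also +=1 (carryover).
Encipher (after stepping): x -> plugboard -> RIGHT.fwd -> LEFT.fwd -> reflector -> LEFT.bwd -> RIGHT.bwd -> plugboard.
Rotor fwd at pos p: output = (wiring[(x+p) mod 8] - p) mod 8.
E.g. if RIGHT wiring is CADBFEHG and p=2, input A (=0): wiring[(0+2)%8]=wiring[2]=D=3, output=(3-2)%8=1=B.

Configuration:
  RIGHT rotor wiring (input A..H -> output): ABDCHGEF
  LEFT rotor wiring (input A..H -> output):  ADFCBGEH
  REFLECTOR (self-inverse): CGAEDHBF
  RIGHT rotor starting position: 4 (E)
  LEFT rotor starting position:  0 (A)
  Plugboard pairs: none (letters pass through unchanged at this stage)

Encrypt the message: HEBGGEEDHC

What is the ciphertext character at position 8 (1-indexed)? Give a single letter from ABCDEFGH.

Char 1 ('H'): step: R->5, L=0; H->plug->H->R->C->L->F->refl->H->L'->H->R'->B->plug->B
Char 2 ('E'): step: R->6, L=0; E->plug->E->R->F->L->G->refl->B->L'->E->R'->F->plug->F
Char 3 ('B'): step: R->7, L=0; B->plug->B->R->B->L->D->refl->E->L'->G->R'->A->plug->A
Char 4 ('G'): step: R->0, L->1 (L advanced); G->plug->G->R->E->L->F->refl->H->L'->H->R'->E->plug->E
Char 5 ('G'): step: R->1, L=1; G->plug->G->R->E->L->F->refl->H->L'->H->R'->H->plug->H
Char 6 ('E'): step: R->2, L=1; E->plug->E->R->C->L->B->refl->G->L'->G->R'->G->plug->G
Char 7 ('E'): step: R->3, L=1; E->plug->E->R->C->L->B->refl->G->L'->G->R'->G->plug->G
Char 8 ('D'): step: R->4, L=1; D->plug->D->R->B->L->E->refl->D->L'->F->R'->F->plug->F

F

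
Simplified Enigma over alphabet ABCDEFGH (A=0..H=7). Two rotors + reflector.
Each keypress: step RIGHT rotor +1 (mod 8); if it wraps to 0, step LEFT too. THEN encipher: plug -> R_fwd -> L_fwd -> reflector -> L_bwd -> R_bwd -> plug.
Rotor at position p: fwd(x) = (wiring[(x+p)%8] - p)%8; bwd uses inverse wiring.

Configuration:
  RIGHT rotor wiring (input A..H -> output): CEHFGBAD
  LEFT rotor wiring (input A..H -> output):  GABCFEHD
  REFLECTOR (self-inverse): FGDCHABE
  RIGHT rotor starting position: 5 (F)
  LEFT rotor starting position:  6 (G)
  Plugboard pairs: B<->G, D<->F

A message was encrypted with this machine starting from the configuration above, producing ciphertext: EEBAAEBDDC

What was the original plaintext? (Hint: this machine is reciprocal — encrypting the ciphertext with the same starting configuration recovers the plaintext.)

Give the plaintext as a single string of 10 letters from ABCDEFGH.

Char 1 ('E'): step: R->6, L=6; E->plug->E->R->B->L->F->refl->A->L'->C->R'->A->plug->A
Char 2 ('E'): step: R->7, L=6; E->plug->E->R->G->L->H->refl->E->L'->F->R'->C->plug->C
Char 3 ('B'): step: R->0, L->7 (L advanced); B->plug->G->R->A->L->E->refl->H->L'->B->R'->F->plug->D
Char 4 ('A'): step: R->1, L=7; A->plug->A->R->D->L->C->refl->D->L'->E->R'->C->plug->C
Char 5 ('A'): step: R->2, L=7; A->plug->A->R->F->L->G->refl->B->L'->C->R'->H->plug->H
Char 6 ('E'): step: R->3, L=7; E->plug->E->R->A->L->E->refl->H->L'->B->R'->G->plug->B
Char 7 ('B'): step: R->4, L=7; B->plug->G->R->D->L->C->refl->D->L'->E->R'->C->plug->C
Char 8 ('D'): step: R->5, L=7; D->plug->F->R->C->L->B->refl->G->L'->F->R'->D->plug->F
Char 9 ('D'): step: R->6, L=7; D->plug->F->R->H->L->A->refl->F->L'->G->R'->D->plug->F
Char 10 ('C'): step: R->7, L=7; C->plug->C->R->F->L->G->refl->B->L'->C->R'->G->plug->B

Answer: ACDCHBCFFB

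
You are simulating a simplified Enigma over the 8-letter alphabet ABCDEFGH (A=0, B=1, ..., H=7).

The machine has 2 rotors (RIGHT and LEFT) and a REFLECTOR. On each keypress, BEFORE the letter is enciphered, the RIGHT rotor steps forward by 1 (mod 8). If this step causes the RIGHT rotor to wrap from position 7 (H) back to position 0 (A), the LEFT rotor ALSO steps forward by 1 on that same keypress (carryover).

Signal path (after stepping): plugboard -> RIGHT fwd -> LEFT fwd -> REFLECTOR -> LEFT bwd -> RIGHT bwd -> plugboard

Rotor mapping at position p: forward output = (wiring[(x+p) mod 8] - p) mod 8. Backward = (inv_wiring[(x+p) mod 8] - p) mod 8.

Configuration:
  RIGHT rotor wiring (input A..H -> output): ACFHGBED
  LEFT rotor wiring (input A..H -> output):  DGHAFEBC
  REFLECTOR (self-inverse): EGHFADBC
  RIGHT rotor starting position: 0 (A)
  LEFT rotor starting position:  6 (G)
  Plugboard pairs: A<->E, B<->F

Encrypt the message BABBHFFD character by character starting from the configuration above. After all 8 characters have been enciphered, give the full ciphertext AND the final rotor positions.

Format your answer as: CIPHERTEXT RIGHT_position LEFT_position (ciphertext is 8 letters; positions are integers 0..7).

Char 1 ('B'): step: R->1, L=6; B->plug->F->R->D->L->A->refl->E->L'->B->R'->A->plug->E
Char 2 ('A'): step: R->2, L=6; A->plug->E->R->C->L->F->refl->D->L'->A->R'->H->plug->H
Char 3 ('B'): step: R->3, L=6; B->plug->F->R->F->L->C->refl->H->L'->G->R'->C->plug->C
Char 4 ('B'): step: R->4, L=6; B->plug->F->R->G->L->H->refl->C->L'->F->R'->B->plug->F
Char 5 ('H'): step: R->5, L=6; H->plug->H->R->B->L->E->refl->A->L'->D->R'->D->plug->D
Char 6 ('F'): step: R->6, L=6; F->plug->B->R->F->L->C->refl->H->L'->G->R'->A->plug->E
Char 7 ('F'): step: R->7, L=6; F->plug->B->R->B->L->E->refl->A->L'->D->R'->C->plug->C
Char 8 ('D'): step: R->0, L->7 (L advanced); D->plug->D->R->H->L->C->refl->H->L'->C->R'->B->plug->F
Final: ciphertext=EHCFDECF, RIGHT=0, LEFT=7

Answer: EHCFDECF 0 7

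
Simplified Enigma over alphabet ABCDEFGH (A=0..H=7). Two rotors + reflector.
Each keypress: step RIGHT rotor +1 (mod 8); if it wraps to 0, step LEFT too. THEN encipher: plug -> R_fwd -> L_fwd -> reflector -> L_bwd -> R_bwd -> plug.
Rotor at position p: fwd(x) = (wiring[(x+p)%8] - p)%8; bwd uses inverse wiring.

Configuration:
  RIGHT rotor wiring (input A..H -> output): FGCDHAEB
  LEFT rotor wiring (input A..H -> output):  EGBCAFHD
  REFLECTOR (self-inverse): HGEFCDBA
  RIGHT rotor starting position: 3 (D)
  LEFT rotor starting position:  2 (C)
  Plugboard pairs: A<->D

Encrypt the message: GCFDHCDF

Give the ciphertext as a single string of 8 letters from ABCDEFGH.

Char 1 ('G'): step: R->4, L=2; G->plug->G->R->G->L->C->refl->E->L'->H->R'->H->plug->H
Char 2 ('C'): step: R->5, L=2; C->plug->C->R->E->L->F->refl->D->L'->D->R'->A->plug->D
Char 3 ('F'): step: R->6, L=2; F->plug->F->R->F->L->B->refl->G->L'->C->R'->H->plug->H
Char 4 ('D'): step: R->7, L=2; D->plug->A->R->C->L->G->refl->B->L'->F->R'->H->plug->H
Char 5 ('H'): step: R->0, L->3 (L advanced); H->plug->H->R->B->L->F->refl->D->L'->G->R'->B->plug->B
Char 6 ('C'): step: R->1, L=3; C->plug->C->R->C->L->C->refl->E->L'->D->R'->F->plug->F
Char 7 ('D'): step: R->2, L=3; D->plug->A->R->A->L->H->refl->A->L'->E->R'->H->plug->H
Char 8 ('F'): step: R->3, L=3; F->plug->F->R->C->L->C->refl->E->L'->D->R'->G->plug->G

Answer: HDHHBFHG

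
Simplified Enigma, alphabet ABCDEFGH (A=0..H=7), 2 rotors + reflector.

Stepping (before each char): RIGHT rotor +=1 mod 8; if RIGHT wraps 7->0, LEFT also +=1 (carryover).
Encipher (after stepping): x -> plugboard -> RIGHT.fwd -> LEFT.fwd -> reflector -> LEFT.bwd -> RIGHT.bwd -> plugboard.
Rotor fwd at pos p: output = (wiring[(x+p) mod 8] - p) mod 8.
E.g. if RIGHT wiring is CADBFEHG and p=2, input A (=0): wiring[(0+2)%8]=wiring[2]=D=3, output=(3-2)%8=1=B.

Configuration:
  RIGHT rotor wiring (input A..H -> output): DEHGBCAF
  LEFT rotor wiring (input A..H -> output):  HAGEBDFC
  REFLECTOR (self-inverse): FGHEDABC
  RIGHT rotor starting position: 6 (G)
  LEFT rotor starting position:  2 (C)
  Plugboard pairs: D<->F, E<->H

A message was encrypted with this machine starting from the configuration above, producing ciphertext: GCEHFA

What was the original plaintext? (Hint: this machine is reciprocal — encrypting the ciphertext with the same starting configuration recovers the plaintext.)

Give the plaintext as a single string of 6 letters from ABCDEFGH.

Char 1 ('G'): step: R->7, L=2; G->plug->G->R->D->L->B->refl->G->L'->H->R'->E->plug->H
Char 2 ('C'): step: R->0, L->3 (L advanced); C->plug->C->R->H->L->D->refl->E->L'->F->R'->H->plug->E
Char 3 ('E'): step: R->1, L=3; E->plug->H->R->C->L->A->refl->F->L'->G->R'->B->plug->B
Char 4 ('H'): step: R->2, L=3; H->plug->E->R->G->L->F->refl->A->L'->C->R'->H->plug->E
Char 5 ('F'): step: R->3, L=3; F->plug->D->R->F->L->E->refl->D->L'->H->R'->C->plug->C
Char 6 ('A'): step: R->4, L=3; A->plug->A->R->F->L->E->refl->D->L'->H->R'->E->plug->H

Answer: HEBECH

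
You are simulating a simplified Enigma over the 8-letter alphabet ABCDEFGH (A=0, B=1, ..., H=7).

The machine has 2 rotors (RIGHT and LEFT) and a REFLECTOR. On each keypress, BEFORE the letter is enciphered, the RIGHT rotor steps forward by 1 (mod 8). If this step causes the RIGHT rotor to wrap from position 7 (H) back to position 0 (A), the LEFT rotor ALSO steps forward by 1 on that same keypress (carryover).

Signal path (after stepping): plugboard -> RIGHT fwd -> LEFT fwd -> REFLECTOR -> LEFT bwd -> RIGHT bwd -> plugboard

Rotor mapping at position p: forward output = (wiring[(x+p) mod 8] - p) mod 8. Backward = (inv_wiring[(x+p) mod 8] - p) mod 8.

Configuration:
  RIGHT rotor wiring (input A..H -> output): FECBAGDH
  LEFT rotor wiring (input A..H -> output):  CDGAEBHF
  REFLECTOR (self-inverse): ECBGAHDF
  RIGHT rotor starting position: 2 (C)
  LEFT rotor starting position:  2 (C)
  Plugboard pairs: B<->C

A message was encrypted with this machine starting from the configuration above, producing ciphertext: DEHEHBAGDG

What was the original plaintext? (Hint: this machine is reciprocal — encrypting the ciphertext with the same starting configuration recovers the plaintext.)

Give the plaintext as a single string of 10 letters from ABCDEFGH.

Char 1 ('D'): step: R->3, L=2; D->plug->D->R->A->L->E->refl->A->L'->G->R'->A->plug->A
Char 2 ('E'): step: R->4, L=2; E->plug->E->R->B->L->G->refl->D->L'->F->R'->H->plug->H
Char 3 ('H'): step: R->5, L=2; H->plug->H->R->D->L->H->refl->F->L'->E->R'->G->plug->G
Char 4 ('E'): step: R->6, L=2; E->plug->E->R->E->L->F->refl->H->L'->D->R'->F->plug->F
Char 5 ('H'): step: R->7, L=2; H->plug->H->R->E->L->F->refl->H->L'->D->R'->D->plug->D
Char 6 ('B'): step: R->0, L->3 (L advanced); B->plug->C->R->C->L->G->refl->D->L'->H->R'->H->plug->H
Char 7 ('A'): step: R->1, L=3; A->plug->A->R->D->L->E->refl->A->L'->G->R'->G->plug->G
Char 8 ('G'): step: R->2, L=3; G->plug->G->R->D->L->E->refl->A->L'->G->R'->C->plug->B
Char 9 ('D'): step: R->3, L=3; D->plug->D->R->A->L->F->refl->H->L'->F->R'->B->plug->C
Char 10 ('G'): step: R->4, L=3; G->plug->G->R->G->L->A->refl->E->L'->D->R'->D->plug->D

Answer: AHGFDHGBCD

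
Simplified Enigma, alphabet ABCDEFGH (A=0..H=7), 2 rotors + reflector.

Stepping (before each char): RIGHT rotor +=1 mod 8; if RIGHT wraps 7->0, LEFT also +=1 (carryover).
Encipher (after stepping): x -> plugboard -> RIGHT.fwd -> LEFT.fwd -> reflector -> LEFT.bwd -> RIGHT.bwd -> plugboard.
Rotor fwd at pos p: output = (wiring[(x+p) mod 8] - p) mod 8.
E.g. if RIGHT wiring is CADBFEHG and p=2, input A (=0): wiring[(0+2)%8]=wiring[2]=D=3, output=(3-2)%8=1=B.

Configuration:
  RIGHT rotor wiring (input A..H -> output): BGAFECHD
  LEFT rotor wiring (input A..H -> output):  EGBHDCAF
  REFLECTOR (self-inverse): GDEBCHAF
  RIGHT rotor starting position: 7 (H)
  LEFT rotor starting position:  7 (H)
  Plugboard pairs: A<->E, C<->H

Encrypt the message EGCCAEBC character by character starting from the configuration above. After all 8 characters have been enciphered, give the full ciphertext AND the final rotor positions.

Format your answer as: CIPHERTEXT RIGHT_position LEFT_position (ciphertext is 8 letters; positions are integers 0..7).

Char 1 ('E'): step: R->0, L->0 (L advanced); E->plug->A->R->B->L->G->refl->A->L'->G->R'->B->plug->B
Char 2 ('G'): step: R->1, L=0; G->plug->G->R->C->L->B->refl->D->L'->E->R'->C->plug->H
Char 3 ('C'): step: R->2, L=0; C->plug->H->R->E->L->D->refl->B->L'->C->R'->C->plug->H
Char 4 ('C'): step: R->3, L=0; C->plug->H->R->F->L->C->refl->E->L'->A->R'->E->plug->A
Char 5 ('A'): step: R->4, L=0; A->plug->E->R->F->L->C->refl->E->L'->A->R'->A->plug->E
Char 6 ('E'): step: R->5, L=0; E->plug->A->R->F->L->C->refl->E->L'->A->R'->G->plug->G
Char 7 ('B'): step: R->6, L=0; B->plug->B->R->F->L->C->refl->E->L'->A->R'->D->plug->D
Char 8 ('C'): step: R->7, L=0; C->plug->H->R->A->L->E->refl->C->L'->F->R'->F->plug->F
Final: ciphertext=BHHAEGDF, RIGHT=7, LEFT=0

Answer: BHHAEGDF 7 0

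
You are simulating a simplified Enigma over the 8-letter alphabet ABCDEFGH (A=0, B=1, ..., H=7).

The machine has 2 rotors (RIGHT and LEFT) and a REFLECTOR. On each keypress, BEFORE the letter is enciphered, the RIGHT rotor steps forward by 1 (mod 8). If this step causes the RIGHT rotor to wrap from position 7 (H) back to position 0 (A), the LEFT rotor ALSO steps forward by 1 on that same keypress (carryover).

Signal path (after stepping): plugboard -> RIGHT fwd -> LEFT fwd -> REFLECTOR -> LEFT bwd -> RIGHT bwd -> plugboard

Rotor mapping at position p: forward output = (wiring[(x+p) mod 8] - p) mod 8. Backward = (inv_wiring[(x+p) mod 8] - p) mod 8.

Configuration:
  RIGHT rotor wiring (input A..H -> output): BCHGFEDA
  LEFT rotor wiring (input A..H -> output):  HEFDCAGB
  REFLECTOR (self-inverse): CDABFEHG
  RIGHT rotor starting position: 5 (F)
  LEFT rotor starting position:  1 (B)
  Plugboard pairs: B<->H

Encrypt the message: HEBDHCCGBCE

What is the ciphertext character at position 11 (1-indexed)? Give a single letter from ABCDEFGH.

Char 1 ('H'): step: R->6, L=1; H->plug->B->R->C->L->C->refl->A->L'->G->R'->H->plug->B
Char 2 ('E'): step: R->7, L=1; E->plug->E->R->H->L->G->refl->H->L'->E->R'->H->plug->B
Char 3 ('B'): step: R->0, L->2 (L advanced); B->plug->H->R->A->L->D->refl->B->L'->B->R'->A->plug->A
Char 4 ('D'): step: R->1, L=2; D->plug->D->R->E->L->E->refl->F->L'->G->R'->B->plug->H
Char 5 ('H'): step: R->2, L=2; H->plug->B->R->E->L->E->refl->F->L'->G->R'->F->plug->F
Char 6 ('C'): step: R->3, L=2; C->plug->C->R->B->L->B->refl->D->L'->A->R'->D->plug->D
Char 7 ('C'): step: R->4, L=2; C->plug->C->R->H->L->C->refl->A->L'->C->R'->H->plug->B
Char 8 ('G'): step: R->5, L=2; G->plug->G->R->B->L->B->refl->D->L'->A->R'->H->plug->B
Char 9 ('B'): step: R->6, L=2; B->plug->H->R->G->L->F->refl->E->L'->E->R'->D->plug->D
Char 10 ('C'): step: R->7, L=2; C->plug->C->R->D->L->G->refl->H->L'->F->R'->G->plug->G
Char 11 ('E'): step: R->0, L->3 (L advanced); E->plug->E->R->F->L->E->refl->F->L'->C->R'->B->plug->H

H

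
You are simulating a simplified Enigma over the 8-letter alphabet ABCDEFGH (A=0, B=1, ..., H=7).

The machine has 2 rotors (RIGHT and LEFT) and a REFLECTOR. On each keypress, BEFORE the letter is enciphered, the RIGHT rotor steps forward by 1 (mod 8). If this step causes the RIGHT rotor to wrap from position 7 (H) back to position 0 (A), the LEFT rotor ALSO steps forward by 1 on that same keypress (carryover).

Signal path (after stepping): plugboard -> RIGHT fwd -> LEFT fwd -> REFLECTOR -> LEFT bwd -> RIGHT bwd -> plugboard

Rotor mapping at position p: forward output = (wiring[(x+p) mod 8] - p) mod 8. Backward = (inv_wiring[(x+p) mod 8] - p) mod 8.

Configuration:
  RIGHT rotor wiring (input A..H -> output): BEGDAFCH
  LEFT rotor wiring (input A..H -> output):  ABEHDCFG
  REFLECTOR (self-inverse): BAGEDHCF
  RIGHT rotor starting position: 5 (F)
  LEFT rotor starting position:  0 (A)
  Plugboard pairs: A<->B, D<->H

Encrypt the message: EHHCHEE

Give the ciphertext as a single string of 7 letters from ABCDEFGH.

Answer: ACGBDBA

Derivation:
Char 1 ('E'): step: R->6, L=0; E->plug->E->R->A->L->A->refl->B->L'->B->R'->B->plug->A
Char 2 ('H'): step: R->7, L=0; H->plug->D->R->H->L->G->refl->C->L'->F->R'->C->plug->C
Char 3 ('H'): step: R->0, L->1 (L advanced); H->plug->D->R->D->L->C->refl->G->L'->C->R'->G->plug->G
Char 4 ('C'): step: R->1, L=1; C->plug->C->R->C->L->G->refl->C->L'->D->R'->A->plug->B
Char 5 ('H'): step: R->2, L=1; H->plug->D->R->D->L->C->refl->G->L'->C->R'->H->plug->D
Char 6 ('E'): step: R->3, L=1; E->plug->E->R->E->L->B->refl->A->L'->A->R'->A->plug->B
Char 7 ('E'): step: R->4, L=1; E->plug->E->R->F->L->E->refl->D->L'->B->R'->B->plug->A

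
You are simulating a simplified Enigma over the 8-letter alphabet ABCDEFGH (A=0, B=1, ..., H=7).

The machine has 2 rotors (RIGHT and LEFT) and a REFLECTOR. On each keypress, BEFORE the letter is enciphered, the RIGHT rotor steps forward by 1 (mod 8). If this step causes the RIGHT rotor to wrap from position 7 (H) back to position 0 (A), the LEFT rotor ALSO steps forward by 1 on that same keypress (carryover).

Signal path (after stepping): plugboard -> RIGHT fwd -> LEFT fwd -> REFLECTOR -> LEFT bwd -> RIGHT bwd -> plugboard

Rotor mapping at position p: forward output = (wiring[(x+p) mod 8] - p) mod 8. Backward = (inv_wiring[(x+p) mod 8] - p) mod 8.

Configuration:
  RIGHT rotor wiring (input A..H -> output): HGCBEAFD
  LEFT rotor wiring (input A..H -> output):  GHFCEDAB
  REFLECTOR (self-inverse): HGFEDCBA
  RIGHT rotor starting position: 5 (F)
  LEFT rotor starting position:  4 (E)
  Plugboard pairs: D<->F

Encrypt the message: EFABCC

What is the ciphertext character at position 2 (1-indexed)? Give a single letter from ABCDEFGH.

Char 1 ('E'): step: R->6, L=4; E->plug->E->R->E->L->C->refl->F->L'->D->R'->F->plug->D
Char 2 ('F'): step: R->7, L=4; F->plug->D->R->D->L->F->refl->C->L'->E->R'->A->plug->A

A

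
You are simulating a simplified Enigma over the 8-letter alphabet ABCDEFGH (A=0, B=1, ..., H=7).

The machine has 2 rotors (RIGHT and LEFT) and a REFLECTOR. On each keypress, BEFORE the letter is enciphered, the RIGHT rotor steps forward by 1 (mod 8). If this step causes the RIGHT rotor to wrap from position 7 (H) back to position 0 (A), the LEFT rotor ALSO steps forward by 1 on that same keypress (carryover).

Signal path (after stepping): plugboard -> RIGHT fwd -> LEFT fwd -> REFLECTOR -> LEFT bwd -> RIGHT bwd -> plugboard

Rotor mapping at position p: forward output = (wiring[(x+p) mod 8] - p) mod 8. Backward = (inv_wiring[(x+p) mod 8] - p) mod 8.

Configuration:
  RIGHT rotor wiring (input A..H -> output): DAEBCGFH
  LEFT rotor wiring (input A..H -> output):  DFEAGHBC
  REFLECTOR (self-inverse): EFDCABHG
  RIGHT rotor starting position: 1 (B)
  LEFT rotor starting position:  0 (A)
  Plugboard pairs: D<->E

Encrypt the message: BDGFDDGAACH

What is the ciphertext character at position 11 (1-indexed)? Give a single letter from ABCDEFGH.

Char 1 ('B'): step: R->2, L=0; B->plug->B->R->H->L->C->refl->D->L'->A->R'->C->plug->C
Char 2 ('D'): step: R->3, L=0; D->plug->E->R->E->L->G->refl->H->L'->F->R'->G->plug->G
Char 3 ('G'): step: R->4, L=0; G->plug->G->R->A->L->D->refl->C->L'->H->R'->E->plug->D
Char 4 ('F'): step: R->5, L=0; F->plug->F->R->H->L->C->refl->D->L'->A->R'->B->plug->B
Char 5 ('D'): step: R->6, L=0; D->plug->E->R->G->L->B->refl->F->L'->B->R'->B->plug->B
Char 6 ('D'): step: R->7, L=0; D->plug->E->R->C->L->E->refl->A->L'->D->R'->F->plug->F
Char 7 ('G'): step: R->0, L->1 (L advanced); G->plug->G->R->F->L->A->refl->E->L'->A->R'->B->plug->B
Char 8 ('A'): step: R->1, L=1; A->plug->A->R->H->L->C->refl->D->L'->B->R'->D->plug->E
Char 9 ('A'): step: R->2, L=1; A->plug->A->R->C->L->H->refl->G->L'->E->R'->D->plug->E
Char 10 ('C'): step: R->3, L=1; C->plug->C->R->D->L->F->refl->B->L'->G->R'->A->plug->A
Char 11 ('H'): step: R->4, L=1; H->plug->H->R->F->L->A->refl->E->L'->A->R'->G->plug->G

G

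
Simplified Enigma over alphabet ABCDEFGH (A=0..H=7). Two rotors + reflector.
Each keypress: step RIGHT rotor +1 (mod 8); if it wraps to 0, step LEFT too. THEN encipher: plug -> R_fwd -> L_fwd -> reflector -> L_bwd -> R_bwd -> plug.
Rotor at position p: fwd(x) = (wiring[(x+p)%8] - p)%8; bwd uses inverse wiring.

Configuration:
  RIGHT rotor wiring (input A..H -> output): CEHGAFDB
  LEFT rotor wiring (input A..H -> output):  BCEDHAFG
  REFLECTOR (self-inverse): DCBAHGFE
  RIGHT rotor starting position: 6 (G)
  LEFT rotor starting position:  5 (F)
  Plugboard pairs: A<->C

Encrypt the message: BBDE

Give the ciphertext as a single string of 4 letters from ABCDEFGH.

Answer: AFBH

Derivation:
Char 1 ('B'): step: R->7, L=5; B->plug->B->R->D->L->E->refl->H->L'->F->R'->C->plug->A
Char 2 ('B'): step: R->0, L->6 (L advanced); B->plug->B->R->E->L->G->refl->F->L'->F->R'->F->plug->F
Char 3 ('D'): step: R->1, L=6; D->plug->D->R->H->L->C->refl->B->L'->G->R'->B->plug->B
Char 4 ('E'): step: R->2, L=6; E->plug->E->R->B->L->A->refl->D->L'->C->R'->H->plug->H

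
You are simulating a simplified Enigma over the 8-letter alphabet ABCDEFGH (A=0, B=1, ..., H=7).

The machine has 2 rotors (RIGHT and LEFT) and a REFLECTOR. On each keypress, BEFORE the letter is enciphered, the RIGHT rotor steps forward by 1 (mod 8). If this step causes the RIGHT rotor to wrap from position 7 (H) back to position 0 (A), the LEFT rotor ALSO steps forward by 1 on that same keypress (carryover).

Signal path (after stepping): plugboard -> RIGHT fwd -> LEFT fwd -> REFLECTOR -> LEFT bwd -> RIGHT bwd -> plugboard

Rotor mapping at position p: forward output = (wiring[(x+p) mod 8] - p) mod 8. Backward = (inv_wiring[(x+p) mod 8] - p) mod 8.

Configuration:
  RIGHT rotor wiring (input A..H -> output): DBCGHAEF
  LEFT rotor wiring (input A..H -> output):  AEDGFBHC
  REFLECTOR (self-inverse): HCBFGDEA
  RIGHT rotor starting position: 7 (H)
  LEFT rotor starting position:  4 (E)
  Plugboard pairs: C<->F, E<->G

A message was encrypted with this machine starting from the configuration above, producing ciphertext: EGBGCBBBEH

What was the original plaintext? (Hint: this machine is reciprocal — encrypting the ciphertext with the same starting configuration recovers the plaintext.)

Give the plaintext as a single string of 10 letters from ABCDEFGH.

Char 1 ('E'): step: R->0, L->5 (L advanced); E->plug->G->R->E->L->H->refl->A->L'->H->R'->E->plug->G
Char 2 ('G'): step: R->1, L=5; G->plug->E->R->H->L->A->refl->H->L'->E->R'->G->plug->E
Char 3 ('B'): step: R->2, L=5; B->plug->B->R->E->L->H->refl->A->L'->H->R'->H->plug->H
Char 4 ('G'): step: R->3, L=5; G->plug->E->R->C->L->F->refl->D->L'->D->R'->A->plug->A
Char 5 ('C'): step: R->4, L=5; C->plug->F->R->F->L->G->refl->E->L'->A->R'->C->plug->F
Char 6 ('B'): step: R->5, L=5; B->plug->B->R->H->L->A->refl->H->L'->E->R'->E->plug->G
Char 7 ('B'): step: R->6, L=5; B->plug->B->R->H->L->A->refl->H->L'->E->R'->E->plug->G
Char 8 ('B'): step: R->7, L=5; B->plug->B->R->E->L->H->refl->A->L'->H->R'->E->plug->G
Char 9 ('E'): step: R->0, L->6 (L advanced); E->plug->G->R->E->L->F->refl->D->L'->H->R'->E->plug->G
Char 10 ('H'): step: R->1, L=6; H->plug->H->R->C->L->C->refl->B->L'->A->R'->A->plug->A

Answer: GEHAFGGGGA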